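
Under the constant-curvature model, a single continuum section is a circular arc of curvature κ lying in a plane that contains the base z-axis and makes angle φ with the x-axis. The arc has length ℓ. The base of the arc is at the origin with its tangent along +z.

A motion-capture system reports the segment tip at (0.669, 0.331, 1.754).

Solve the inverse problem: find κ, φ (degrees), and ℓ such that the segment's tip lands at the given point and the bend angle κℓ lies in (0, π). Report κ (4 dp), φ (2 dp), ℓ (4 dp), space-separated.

ρ = √(x²+y²) = √(0.669² + 0.331²) = 0.74641
φ = atan2(y, x) mod 360° = atan2(0.331, 0.669) = 26.3247°
|p|² = ρ² + z² = 0.74641² + 1.754² = 3.63364
κ = 2ρ / |p|² = 2×0.74641 / 3.63364 = 0.41083
θ = 2·atan2(ρ, z) = 2·atan2(0.74641, 1.754) = 0.80466 rad
ℓ = θ/κ = 0.80466/0.41083 = 1.95863

0.4108 26.32 1.9586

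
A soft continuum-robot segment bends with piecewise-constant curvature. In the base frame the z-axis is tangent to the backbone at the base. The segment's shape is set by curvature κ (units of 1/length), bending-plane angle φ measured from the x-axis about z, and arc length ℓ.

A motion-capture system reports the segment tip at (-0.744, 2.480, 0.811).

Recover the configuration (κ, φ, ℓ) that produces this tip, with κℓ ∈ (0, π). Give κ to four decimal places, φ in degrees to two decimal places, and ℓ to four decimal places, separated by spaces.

ρ = √(x²+y²) = √(-0.744² + 2.480²) = 2.58920
φ = atan2(y, x) mod 360° = atan2(2.480, -0.744) = 106.6992°
|p|² = ρ² + z² = 2.58920² + 0.811² = 7.36166
κ = 2ρ / |p|² = 2×2.58920 / 7.36166 = 0.70343
θ = 2·atan2(ρ, z) = 2·atan2(2.58920, 0.811) = 2.53450 rad
ℓ = θ/κ = 2.53450/0.70343 = 3.60308

0.7034 106.70 3.6031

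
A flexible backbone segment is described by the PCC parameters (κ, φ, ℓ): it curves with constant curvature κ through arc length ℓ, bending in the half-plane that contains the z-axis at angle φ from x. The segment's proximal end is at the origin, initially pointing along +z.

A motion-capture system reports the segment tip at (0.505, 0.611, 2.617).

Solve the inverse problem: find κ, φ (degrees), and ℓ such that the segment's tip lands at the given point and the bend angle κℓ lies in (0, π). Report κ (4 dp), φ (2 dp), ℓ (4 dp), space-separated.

0.2120 50.43 2.7742

ρ = √(x²+y²) = √(0.505² + 0.611²) = 0.79268
φ = atan2(y, x) mod 360° = atan2(0.611, 0.505) = 50.4258°
|p|² = ρ² + z² = 0.79268² + 2.617² = 7.47703
κ = 2ρ / |p|² = 2×0.79268 / 7.47703 = 0.21203
θ = 2·atan2(ρ, z) = 2·atan2(0.79268, 2.617) = 0.58823 rad
ℓ = θ/κ = 0.58823/0.21203 = 2.77424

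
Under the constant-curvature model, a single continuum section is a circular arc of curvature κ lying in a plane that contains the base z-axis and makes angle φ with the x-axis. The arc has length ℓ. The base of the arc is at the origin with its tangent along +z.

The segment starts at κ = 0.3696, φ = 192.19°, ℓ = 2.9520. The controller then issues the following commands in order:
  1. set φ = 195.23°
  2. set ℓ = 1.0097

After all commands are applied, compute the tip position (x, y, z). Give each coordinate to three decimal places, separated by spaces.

initial: κ=0.3696, φ=192.19°, ℓ=2.9520
cmd 1: set φ=195.23° → (κ,φ,ℓ)=(0.3696,195.23°,2.9520) → tip=(-1.4057,-0.3827,2.4002)
cmd 2: set ℓ=1.0097 → (κ,φ,ℓ)=(0.3696,195.23°,1.0097) → tip=(-0.1797,-0.0489,0.9864)

-0.180 -0.049 0.986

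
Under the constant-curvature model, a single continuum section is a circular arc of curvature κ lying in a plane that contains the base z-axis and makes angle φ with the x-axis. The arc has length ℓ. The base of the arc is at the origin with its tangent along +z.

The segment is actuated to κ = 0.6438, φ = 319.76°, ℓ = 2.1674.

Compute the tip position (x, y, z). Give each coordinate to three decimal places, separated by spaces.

0.979 -0.828 1.529

θ = κ·ℓ = 0.6438 × 2.1674 = 1.39537 rad
ρ = (1 − cos θ)/κ = (1 − 0.17453)/0.6438 = 1.28219
z = sin θ / κ = 0.98465/0.6438 = 1.52944
x = ρ cos φ = 1.28219 × cos(319.76°) = 0.97875
y = ρ sin φ = 1.28219 × sin(319.76°) = -0.82828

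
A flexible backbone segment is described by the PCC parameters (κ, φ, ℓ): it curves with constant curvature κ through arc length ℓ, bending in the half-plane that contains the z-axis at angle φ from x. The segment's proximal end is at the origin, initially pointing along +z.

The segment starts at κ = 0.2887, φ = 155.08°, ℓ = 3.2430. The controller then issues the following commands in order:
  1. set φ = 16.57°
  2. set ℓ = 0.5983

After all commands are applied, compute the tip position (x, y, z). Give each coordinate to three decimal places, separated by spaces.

initial: κ=0.2887, φ=155.08°, ℓ=3.2430
cmd 1: set φ=16.57° → (κ,φ,ℓ)=(0.2887,16.57°,3.2430) → tip=(1.3519,0.4022,2.7896)
cmd 2: set ℓ=0.5983 → (κ,φ,ℓ)=(0.2887,16.57°,0.5983) → tip=(0.0494,0.0147,0.5953)

0.049 0.015 0.595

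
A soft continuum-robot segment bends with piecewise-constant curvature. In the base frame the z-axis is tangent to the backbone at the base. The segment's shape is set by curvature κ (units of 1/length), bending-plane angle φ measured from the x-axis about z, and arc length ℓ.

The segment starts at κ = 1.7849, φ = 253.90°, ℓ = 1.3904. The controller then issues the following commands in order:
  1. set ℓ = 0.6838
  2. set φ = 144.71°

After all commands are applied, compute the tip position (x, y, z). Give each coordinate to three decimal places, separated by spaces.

initial: κ=1.7849, φ=253.90°, ℓ=1.3904
cmd 1: set ℓ=0.6838 → (κ,φ,ℓ)=(1.7849,253.90°,0.6838) → tip=(-0.1021,-0.3536,0.5262)
cmd 2: set φ=144.71° → (κ,φ,ℓ)=(1.7849,144.71°,0.6838) → tip=(-0.3004,0.2126,0.5262)

-0.300 0.213 0.526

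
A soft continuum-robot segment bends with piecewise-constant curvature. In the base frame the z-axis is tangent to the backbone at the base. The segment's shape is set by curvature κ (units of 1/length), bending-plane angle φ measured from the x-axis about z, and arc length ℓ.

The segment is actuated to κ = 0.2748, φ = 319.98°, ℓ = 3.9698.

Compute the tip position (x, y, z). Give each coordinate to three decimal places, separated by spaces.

θ = κ·ℓ = 0.2748 × 3.9698 = 1.09090 rad
ρ = (1 − cos θ)/κ = (1 − 0.46169)/0.2748 = 1.95893
z = sin θ / κ = 0.88704/0.2748 = 3.22796
x = ρ cos φ = 1.95893 × cos(319.98°) = 1.50019
y = ρ sin φ = 1.95893 × sin(319.98°) = -1.25970

1.500 -1.260 3.228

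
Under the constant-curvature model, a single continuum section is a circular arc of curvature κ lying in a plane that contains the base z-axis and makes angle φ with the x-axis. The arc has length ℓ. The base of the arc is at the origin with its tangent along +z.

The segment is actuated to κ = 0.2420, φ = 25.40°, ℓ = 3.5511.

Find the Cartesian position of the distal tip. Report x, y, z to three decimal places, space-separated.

1.296 0.615 3.130

θ = κ·ℓ = 0.2420 × 3.5511 = 0.85937 rad
ρ = (1 − cos θ)/κ = (1 − 0.65292)/0.2420 = 1.43422
z = sin θ / κ = 0.75743/0.2420 = 3.12987
x = ρ cos φ = 1.43422 × cos(25.40°) = 1.29559
y = ρ sin φ = 1.43422 × sin(25.40°) = 0.61519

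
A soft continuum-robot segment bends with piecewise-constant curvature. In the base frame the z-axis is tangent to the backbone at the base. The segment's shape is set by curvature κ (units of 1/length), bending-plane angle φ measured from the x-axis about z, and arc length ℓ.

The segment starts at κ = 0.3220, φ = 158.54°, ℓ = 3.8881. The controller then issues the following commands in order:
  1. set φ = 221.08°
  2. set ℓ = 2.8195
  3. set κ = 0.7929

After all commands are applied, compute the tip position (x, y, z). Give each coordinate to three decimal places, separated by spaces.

initial: κ=0.3220, φ=158.54°, ℓ=3.8881
cmd 1: set φ=221.08° → (κ,φ,ℓ)=(0.3220,221.08°,3.8881) → tip=(-1.6072,-1.4010,2.9491)
cmd 2: set ℓ=2.8195 → (κ,φ,ℓ)=(0.3220,221.08°,2.8195) → tip=(-0.9003,-0.7848,2.4478)
cmd 3: set κ=0.7929 → (κ,φ,ℓ)=(0.7929,221.08°,2.8195) → tip=(-1.5371,-1.3400,0.9926)

-1.537 -1.340 0.993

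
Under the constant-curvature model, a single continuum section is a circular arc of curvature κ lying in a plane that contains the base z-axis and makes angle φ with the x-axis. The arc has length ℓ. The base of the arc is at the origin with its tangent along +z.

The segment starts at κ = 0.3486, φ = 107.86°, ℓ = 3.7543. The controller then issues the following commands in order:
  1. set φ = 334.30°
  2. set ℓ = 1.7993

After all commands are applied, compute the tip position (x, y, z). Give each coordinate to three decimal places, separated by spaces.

initial: κ=0.3486, φ=107.86°, ℓ=3.7543
cmd 1: set φ=334.30° → (κ,φ,ℓ)=(0.3486,334.30°,3.7543) → tip=(1.9152,-0.9217,2.7707)
cmd 2: set ℓ=1.7993 → (κ,φ,ℓ)=(0.3486,334.30°,1.7993) → tip=(0.4920,-0.2368,1.6836)

0.492 -0.237 1.684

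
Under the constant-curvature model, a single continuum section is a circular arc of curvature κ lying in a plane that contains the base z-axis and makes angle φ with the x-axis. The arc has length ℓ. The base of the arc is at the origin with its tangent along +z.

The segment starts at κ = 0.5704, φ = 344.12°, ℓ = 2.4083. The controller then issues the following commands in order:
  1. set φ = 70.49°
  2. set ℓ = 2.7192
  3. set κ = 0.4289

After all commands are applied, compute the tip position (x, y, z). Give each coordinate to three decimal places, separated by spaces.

0.472 1.333 2.143

initial: κ=0.5704, φ=344.12°, ℓ=2.4083
cmd 1: set φ=70.49° → (κ,φ,ℓ)=(0.5704,70.49°,2.4083) → tip=(0.4708,1.3289,1.7192)
cmd 2: set ℓ=2.7192 → (κ,φ,ℓ)=(0.5704,70.49°,2.7192) → tip=(0.5739,1.6198,1.7528)
cmd 3: set κ=0.4289 → (κ,φ,ℓ)=(0.4289,70.49°,2.7192) → tip=(0.4722,1.3327,2.1434)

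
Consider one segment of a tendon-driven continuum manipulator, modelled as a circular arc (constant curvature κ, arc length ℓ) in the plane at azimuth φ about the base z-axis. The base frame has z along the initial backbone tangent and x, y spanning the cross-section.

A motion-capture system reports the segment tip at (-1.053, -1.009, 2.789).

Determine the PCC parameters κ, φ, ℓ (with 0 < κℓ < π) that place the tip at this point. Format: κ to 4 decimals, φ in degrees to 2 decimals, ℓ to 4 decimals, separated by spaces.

ρ = √(x²+y²) = √(-1.053² + -1.009²) = 1.45839
φ = atan2(y, x) mod 360° = atan2(-1.009, -1.053) = 223.7776°
|p|² = ρ² + z² = 1.45839² + 2.789² = 9.90541
κ = 2ρ / |p|² = 2×1.45839 / 9.90541 = 0.29446
θ = 2·atan2(ρ, z) = 2·atan2(1.45839, 2.789) = 0.96361 rad
ℓ = θ/κ = 0.96361/0.29446 = 3.27243

0.2945 223.78 3.2724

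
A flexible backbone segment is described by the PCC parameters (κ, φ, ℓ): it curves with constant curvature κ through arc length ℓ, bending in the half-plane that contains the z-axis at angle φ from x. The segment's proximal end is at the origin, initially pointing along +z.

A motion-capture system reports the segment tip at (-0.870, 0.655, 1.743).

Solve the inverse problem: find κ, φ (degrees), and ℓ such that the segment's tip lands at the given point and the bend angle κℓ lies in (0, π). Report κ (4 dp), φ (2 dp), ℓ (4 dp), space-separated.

0.5156 143.02 2.1661

ρ = √(x²+y²) = √(-0.870² + 0.655²) = 1.08900
φ = atan2(y, x) mod 360° = atan2(0.655, -0.870) = 143.0249°
|p|² = ρ² + z² = 1.08900² + 1.743² = 4.22397
κ = 2ρ / |p|² = 2×1.08900 / 4.22397 = 0.51563
θ = 2·atan2(ρ, z) = 2·atan2(1.08900, 1.743) = 1.11689 rad
ℓ = θ/κ = 1.11689/0.51563 = 2.16607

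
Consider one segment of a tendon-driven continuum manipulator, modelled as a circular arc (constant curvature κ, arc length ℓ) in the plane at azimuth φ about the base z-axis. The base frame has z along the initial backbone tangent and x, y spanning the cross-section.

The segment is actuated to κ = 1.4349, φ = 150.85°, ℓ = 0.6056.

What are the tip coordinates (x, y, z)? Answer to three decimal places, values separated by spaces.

θ = κ·ℓ = 1.4349 × 0.6056 = 0.86898 rad
ρ = (1 − cos θ)/κ = (1 − 0.64561)/1.4349 = 0.24698
z = sin θ / κ = 0.76367/1.4349 = 0.53221
x = ρ cos φ = 0.24698 × cos(150.85°) = -0.21570
y = ρ sin φ = 0.24698 × sin(150.85°) = 0.12030

-0.216 0.120 0.532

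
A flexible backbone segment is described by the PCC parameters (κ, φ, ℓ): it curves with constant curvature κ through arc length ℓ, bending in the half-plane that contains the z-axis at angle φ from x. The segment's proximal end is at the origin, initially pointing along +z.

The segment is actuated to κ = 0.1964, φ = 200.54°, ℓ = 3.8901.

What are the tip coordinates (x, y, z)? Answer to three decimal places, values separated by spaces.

-1.325 -0.497 3.523

θ = κ·ℓ = 0.1964 × 3.8901 = 0.76402 rad
ρ = (1 − cos θ)/κ = (1 − 0.72206)/0.1964 = 1.41515
z = sin θ / κ = 0.69183/0.1964 = 3.52254
x = ρ cos φ = 1.41515 × cos(200.54°) = -1.32519
y = ρ sin φ = 1.41515 × sin(200.54°) = -0.49652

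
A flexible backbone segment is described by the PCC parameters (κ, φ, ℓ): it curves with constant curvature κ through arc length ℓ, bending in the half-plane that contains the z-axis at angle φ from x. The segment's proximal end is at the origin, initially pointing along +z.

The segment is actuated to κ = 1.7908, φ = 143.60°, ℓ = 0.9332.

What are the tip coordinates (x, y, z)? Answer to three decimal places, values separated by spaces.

θ = κ·ℓ = 1.7908 × 0.9332 = 1.67117 rad
ρ = (1 − cos θ)/κ = (1 − -0.10021)/1.7908 = 0.61437
z = sin θ / κ = 0.99497/1.7908 = 0.55560
x = ρ cos φ = 0.61437 × cos(143.60°) = -0.49450
y = ρ sin φ = 0.61437 × sin(143.60°) = 0.36458

-0.495 0.365 0.556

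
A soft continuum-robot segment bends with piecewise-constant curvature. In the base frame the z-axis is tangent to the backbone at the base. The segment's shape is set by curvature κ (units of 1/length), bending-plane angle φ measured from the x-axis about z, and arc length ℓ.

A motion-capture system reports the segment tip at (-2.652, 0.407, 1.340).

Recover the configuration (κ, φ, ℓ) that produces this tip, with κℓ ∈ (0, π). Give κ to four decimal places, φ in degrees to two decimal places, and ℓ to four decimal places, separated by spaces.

ρ = √(x²+y²) = √(-2.652² + 0.407²) = 2.68305
φ = atan2(y, x) mod 360° = atan2(0.407, -2.652) = 171.2749°
|p|² = ρ² + z² = 2.68305² + 1.340² = 8.99435
κ = 2ρ / |p|² = 2×2.68305 / 8.99435 = 0.59661
θ = 2·atan2(ρ, z) = 2·atan2(2.68305, 1.340) = 2.21521 rad
ℓ = θ/κ = 2.21521/0.59661 = 3.71301

0.5966 171.27 3.7130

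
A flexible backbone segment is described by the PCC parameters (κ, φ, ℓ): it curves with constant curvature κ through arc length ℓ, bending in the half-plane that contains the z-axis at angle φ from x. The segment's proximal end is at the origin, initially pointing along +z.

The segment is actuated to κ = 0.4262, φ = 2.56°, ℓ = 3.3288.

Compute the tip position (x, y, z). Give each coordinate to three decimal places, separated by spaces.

θ = κ·ℓ = 0.4262 × 3.3288 = 1.41873 rad
ρ = (1 − cos θ)/κ = (1 − 0.15148)/0.4262 = 1.99090
z = sin θ / κ = 0.98846/0.4262 = 2.31924
x = ρ cos φ = 1.99090 × cos(2.56°) = 1.98892
y = ρ sin φ = 1.99090 × sin(2.56°) = 0.08892

1.989 0.089 2.319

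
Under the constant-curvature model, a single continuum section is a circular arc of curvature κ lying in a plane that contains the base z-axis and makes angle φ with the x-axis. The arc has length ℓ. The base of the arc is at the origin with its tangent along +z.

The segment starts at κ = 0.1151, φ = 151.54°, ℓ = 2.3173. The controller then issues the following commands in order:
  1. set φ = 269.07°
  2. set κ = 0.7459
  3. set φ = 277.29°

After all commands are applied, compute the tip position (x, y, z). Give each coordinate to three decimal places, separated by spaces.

initial: κ=0.1151, φ=151.54°, ℓ=2.3173
cmd 1: set φ=269.07° → (κ,φ,ℓ)=(0.1151,269.07°,2.3173) → tip=(-0.0050,-0.3072,2.2899)
cmd 2: set κ=0.7459 → (κ,φ,ℓ)=(0.7459,269.07°,2.3173) → tip=(-0.0252,-1.5510,1.3240)
cmd 3: set φ=277.29° → (κ,φ,ℓ)=(0.7459,277.29°,2.3173) → tip=(0.1968,-1.5386,1.3240)

0.197 -1.539 1.324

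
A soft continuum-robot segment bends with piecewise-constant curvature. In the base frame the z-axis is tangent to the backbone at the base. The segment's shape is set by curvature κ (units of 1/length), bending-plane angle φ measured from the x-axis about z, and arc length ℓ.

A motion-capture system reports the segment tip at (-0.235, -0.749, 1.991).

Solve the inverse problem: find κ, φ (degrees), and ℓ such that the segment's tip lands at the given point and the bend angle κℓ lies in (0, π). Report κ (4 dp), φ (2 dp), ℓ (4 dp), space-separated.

0.3428 252.58 2.1913

ρ = √(x²+y²) = √(-0.235² + -0.749²) = 0.78500
φ = atan2(y, x) mod 360° = atan2(-0.749, -0.235) = 252.5807°
|p|² = ρ² + z² = 0.78500² + 1.991² = 4.58031
κ = 2ρ / |p|² = 2×0.78500 / 4.58031 = 0.34277
θ = 2·atan2(ρ, z) = 2·atan2(0.78500, 1.991) = 0.75112 rad
ℓ = θ/κ = 0.75112/0.34277 = 2.19132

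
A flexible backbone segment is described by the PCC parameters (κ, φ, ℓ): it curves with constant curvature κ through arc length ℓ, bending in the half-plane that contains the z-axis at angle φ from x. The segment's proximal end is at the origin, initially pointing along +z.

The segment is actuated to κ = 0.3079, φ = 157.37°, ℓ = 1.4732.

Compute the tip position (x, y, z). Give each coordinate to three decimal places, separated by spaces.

θ = κ·ℓ = 0.3079 × 1.4732 = 0.45360 rad
ρ = (1 − cos θ)/κ = (1 − 0.89888)/0.3079 = 0.32843
z = sin θ / κ = 0.43820/0.3079 = 1.42320
x = ρ cos φ = 0.32843 × cos(157.37°) = -0.30314
y = ρ sin φ = 0.32843 × sin(157.37°) = 0.12637

-0.303 0.126 1.423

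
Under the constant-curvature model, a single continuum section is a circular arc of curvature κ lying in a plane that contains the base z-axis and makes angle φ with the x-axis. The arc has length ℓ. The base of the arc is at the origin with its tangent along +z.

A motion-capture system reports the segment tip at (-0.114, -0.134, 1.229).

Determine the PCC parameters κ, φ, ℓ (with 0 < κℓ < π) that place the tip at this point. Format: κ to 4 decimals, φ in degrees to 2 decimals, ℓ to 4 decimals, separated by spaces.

ρ = √(x²+y²) = √(-0.114² + -0.134²) = 0.17593
φ = atan2(y, x) mod 360° = atan2(-0.134, -0.114) = 229.6106°
|p|² = ρ² + z² = 0.17593² + 1.229² = 1.54139
κ = 2ρ / |p|² = 2×0.17593 / 1.54139 = 0.22828
θ = 2·atan2(ρ, z) = 2·atan2(0.17593, 1.229) = 0.28437 rad
ℓ = θ/κ = 0.28437/0.22828 = 1.24572

0.2283 229.61 1.2457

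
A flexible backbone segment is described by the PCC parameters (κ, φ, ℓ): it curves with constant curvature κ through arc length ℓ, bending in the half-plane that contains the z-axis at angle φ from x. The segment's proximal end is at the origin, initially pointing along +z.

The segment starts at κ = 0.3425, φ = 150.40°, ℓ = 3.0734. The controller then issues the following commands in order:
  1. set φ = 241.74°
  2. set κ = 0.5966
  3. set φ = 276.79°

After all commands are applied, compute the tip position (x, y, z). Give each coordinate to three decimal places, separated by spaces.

initial: κ=0.3425, φ=150.40°, ℓ=3.0734
cmd 1: set φ=241.74° → (κ,φ,ℓ)=(0.3425,241.74°,3.0734) → tip=(-0.6977,-1.2980,2.5364)
cmd 2: set κ=0.5966 → (κ,φ,ℓ)=(0.5966,241.74°,3.0734) → tip=(-0.9998,-1.8599,1.6186)
cmd 3: set φ=276.79° → (κ,φ,ℓ)=(0.5966,276.79°,3.0734) → tip=(0.2497,-2.0968,1.6186)

0.250 -2.097 1.619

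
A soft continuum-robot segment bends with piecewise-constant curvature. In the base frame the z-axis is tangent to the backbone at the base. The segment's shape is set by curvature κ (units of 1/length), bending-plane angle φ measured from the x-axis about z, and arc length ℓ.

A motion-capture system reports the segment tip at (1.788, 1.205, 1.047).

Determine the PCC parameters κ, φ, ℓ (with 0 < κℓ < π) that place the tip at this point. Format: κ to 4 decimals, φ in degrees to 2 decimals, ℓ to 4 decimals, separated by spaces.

ρ = √(x²+y²) = √(1.788² + 1.205²) = 2.15615
φ = atan2(y, x) mod 360° = atan2(1.205, 1.788) = 33.9775°
|p|² = ρ² + z² = 2.15615² + 1.047² = 5.74518
κ = 2ρ / |p|² = 2×2.15615 / 5.74518 = 0.75059
θ = 2·atan2(ρ, z) = 2·atan2(2.15615, 1.047) = 2.23749 rad
ℓ = θ/κ = 2.23749/0.75059 = 2.98096

0.7506 33.98 2.9810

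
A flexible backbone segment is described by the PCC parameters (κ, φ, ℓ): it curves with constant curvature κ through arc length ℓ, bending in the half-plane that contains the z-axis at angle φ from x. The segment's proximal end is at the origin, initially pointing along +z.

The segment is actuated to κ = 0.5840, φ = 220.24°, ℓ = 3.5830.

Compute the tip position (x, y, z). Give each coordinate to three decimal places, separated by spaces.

-1.958 -1.657 1.485

θ = κ·ℓ = 0.5840 × 3.5830 = 2.09247 rad
ρ = (1 − cos θ)/κ = (1 − -0.49833)/0.5840 = 2.56564
z = sin θ / κ = 0.86699/0.5840 = 1.48456
x = ρ cos φ = 2.56564 × cos(220.24°) = -1.95847
y = ρ sin φ = 2.56564 × sin(220.24°) = -1.65738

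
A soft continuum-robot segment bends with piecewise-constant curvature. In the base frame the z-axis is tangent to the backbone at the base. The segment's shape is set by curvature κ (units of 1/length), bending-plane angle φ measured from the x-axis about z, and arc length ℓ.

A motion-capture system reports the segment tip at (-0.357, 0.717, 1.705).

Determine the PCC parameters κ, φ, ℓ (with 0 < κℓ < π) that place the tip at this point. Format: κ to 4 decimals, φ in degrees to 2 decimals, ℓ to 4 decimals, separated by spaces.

0.4514 116.47 1.9457

ρ = √(x²+y²) = √(-0.357² + 0.717²) = 0.80096
φ = atan2(y, x) mod 360° = atan2(0.717, -0.357) = 116.4691°
|p|² = ρ² + z² = 0.80096² + 1.705² = 3.54856
κ = 2ρ / |p|² = 2×0.80096 / 3.54856 = 0.45143
θ = 2·atan2(ρ, z) = 2·atan2(0.80096, 1.705) = 0.87835 rad
ℓ = θ/κ = 0.87835/0.45143 = 1.94571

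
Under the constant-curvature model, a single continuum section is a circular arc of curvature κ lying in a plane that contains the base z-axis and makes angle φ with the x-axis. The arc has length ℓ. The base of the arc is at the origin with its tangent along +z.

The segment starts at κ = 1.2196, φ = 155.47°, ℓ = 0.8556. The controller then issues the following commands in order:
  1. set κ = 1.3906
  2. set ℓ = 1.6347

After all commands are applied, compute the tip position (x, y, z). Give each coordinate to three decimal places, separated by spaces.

initial: κ=1.2196, φ=155.47°, ℓ=0.8556
cmd 1: set κ=1.3906 → (κ,φ,ℓ)=(1.3906,155.47°,0.8556) → tip=(-0.4109,0.1875,0.6675)
cmd 2: set ℓ=1.6347 → (κ,φ,ℓ)=(1.3906,155.47°,1.6347) → tip=(-1.0769,0.4914,0.5489)

-1.077 0.491 0.549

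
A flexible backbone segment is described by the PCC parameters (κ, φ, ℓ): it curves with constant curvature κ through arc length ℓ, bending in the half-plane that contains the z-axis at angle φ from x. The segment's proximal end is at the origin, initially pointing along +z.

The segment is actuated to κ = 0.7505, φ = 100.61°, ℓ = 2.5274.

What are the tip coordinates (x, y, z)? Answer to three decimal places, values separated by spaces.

θ = κ·ℓ = 0.7505 × 2.5274 = 1.89681 rad
ρ = (1 − cos θ)/κ = (1 − -0.32027)/0.7505 = 1.75919
z = sin θ / κ = 0.94733/0.7505 = 1.26226
x = ρ cos φ = 1.75919 × cos(100.61°) = -0.32391
y = ρ sin φ = 1.75919 × sin(100.61°) = 1.72911

-0.324 1.729 1.262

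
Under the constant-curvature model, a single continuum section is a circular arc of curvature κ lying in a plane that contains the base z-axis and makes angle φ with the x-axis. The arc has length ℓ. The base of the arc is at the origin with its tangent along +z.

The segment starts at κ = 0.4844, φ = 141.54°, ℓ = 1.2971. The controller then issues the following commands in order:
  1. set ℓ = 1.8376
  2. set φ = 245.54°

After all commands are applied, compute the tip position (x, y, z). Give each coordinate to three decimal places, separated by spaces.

initial: κ=0.4844, φ=141.54°, ℓ=1.2971
cmd 1: set ℓ=1.8376 → (κ,φ,ℓ)=(0.4844,141.54°,1.8376) → tip=(-0.5992,0.4760,1.6044)
cmd 2: set φ=245.54° → (κ,φ,ℓ)=(0.4844,245.54°,1.8376) → tip=(-0.3169,-0.6966,1.6044)

-0.317 -0.697 1.604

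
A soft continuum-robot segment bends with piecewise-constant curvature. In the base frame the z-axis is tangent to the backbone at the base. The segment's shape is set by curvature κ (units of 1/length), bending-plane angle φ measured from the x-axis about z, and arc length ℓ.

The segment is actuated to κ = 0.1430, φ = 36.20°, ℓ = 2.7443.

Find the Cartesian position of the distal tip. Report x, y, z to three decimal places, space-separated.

0.429 0.314 2.674

θ = κ·ℓ = 0.1430 × 2.7443 = 0.39243 rad
ρ = (1 − cos θ)/κ = (1 − 0.92398)/0.1430 = 0.53160
z = sin θ / κ = 0.38244/0.1430 = 2.67440
x = ρ cos φ = 0.53160 × cos(36.20°) = 0.42898
y = ρ sin φ = 0.53160 × sin(36.20°) = 0.31397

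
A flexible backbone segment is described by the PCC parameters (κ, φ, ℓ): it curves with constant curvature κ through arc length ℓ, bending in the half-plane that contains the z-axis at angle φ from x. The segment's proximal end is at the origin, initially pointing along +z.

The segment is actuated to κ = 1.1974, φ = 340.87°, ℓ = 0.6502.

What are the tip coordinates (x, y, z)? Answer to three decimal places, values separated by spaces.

0.227 -0.079 0.586

θ = κ·ℓ = 1.1974 × 0.6502 = 0.77855 rad
ρ = (1 − cos θ)/κ = (1 − 0.71193)/1.1974 = 0.24058
z = sin θ / κ = 0.70225/1.1974 = 0.58648
x = ρ cos φ = 0.24058 × cos(340.87°) = 0.22729
y = ρ sin φ = 0.24058 × sin(340.87°) = -0.07884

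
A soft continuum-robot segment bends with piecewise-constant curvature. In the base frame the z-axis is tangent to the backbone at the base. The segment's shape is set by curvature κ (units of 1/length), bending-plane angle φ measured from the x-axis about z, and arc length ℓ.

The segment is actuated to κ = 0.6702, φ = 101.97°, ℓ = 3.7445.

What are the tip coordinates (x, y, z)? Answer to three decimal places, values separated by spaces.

-0.559 2.637 0.882

θ = κ·ℓ = 0.6702 × 3.7445 = 2.50956 rad
ρ = (1 − cos θ)/κ = (1 − -0.80683)/0.6702 = 2.69596
z = sin θ / κ = 0.59078/0.6702 = 0.88150
x = ρ cos φ = 2.69596 × cos(101.97°) = -0.55914
y = ρ sin φ = 2.69596 × sin(101.97°) = 2.63734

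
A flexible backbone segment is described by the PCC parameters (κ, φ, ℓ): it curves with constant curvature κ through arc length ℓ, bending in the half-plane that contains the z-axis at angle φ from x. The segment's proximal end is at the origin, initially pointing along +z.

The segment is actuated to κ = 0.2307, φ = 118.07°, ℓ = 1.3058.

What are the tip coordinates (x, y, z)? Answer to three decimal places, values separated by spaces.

-0.092 0.172 1.286

θ = κ·ℓ = 0.2307 × 1.3058 = 0.30125 rad
ρ = (1 − cos θ)/κ = (1 − 0.95497)/0.2307 = 0.19520
z = sin θ / κ = 0.29671/0.2307 = 1.28614
x = ρ cos φ = 0.19520 × cos(118.07°) = -0.09185
y = ρ sin φ = 0.19520 × sin(118.07°) = 0.17224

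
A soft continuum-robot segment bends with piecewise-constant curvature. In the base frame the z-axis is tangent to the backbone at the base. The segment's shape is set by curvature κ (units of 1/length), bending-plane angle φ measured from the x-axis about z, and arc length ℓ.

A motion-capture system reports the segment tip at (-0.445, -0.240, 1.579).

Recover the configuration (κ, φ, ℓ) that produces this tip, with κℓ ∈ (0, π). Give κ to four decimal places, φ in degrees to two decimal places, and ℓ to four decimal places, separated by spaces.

0.3679 208.34 1.6848

ρ = √(x²+y²) = √(-0.445² + -0.240²) = 0.50559
φ = atan2(y, x) mod 360° = atan2(-0.240, -0.445) = 208.3391°
|p|² = ρ² + z² = 0.50559² + 1.579² = 2.74887
κ = 2ρ / |p|² = 2×0.50559 / 2.74887 = 0.36786
θ = 2·atan2(ρ, z) = 2·atan2(0.50559, 1.579) = 0.61977 rad
ℓ = θ/κ = 0.61977/0.36786 = 1.68481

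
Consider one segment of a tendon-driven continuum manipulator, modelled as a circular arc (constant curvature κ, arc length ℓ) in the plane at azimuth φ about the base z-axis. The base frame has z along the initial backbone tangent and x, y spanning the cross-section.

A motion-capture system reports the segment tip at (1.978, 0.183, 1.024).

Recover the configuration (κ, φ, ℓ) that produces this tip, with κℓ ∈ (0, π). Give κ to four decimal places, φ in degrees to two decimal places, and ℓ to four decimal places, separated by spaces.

ρ = √(x²+y²) = √(1.978² + 0.183²) = 1.98645
φ = atan2(y, x) mod 360° = atan2(0.183, 1.978) = 5.2858°
|p|² = ρ² + z² = 1.98645² + 1.024² = 4.99455
κ = 2ρ / |p|² = 2×1.98645 / 4.99455 = 0.79545
θ = 2·atan2(ρ, z) = 2·atan2(1.98645, 1.024) = 2.18966 rad
ℓ = θ/κ = 2.18966/0.79545 = 2.75275

0.7954 5.29 2.7527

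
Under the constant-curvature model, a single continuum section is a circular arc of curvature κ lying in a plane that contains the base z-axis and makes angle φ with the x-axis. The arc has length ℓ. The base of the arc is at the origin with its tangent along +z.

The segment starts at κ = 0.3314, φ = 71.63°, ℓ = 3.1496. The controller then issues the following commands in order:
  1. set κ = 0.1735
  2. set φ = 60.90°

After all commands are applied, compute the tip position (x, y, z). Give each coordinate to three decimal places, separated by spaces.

initial: κ=0.3314, φ=71.63°, ℓ=3.1496
cmd 1: set κ=0.1735 → (κ,φ,ℓ)=(0.1735,71.63°,3.1496) → tip=(0.2645,0.7966,2.9952)
cmd 2: set φ=60.90° → (κ,φ,ℓ)=(0.1735,60.90°,3.1496) → tip=(0.4082,0.7334,2.9952)

0.408 0.733 2.995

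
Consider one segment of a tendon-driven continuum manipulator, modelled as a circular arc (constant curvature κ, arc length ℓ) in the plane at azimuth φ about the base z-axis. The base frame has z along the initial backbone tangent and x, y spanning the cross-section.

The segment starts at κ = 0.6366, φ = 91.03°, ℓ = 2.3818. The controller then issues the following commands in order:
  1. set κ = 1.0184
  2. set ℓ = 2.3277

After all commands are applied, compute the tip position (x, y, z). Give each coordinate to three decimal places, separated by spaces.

-0.030 1.686 0.684

initial: κ=0.6366, φ=91.03°, ℓ=2.3818
cmd 1: set κ=1.0184 → (κ,φ,ℓ)=(1.0184,91.03°,2.3818) → tip=(-0.0310,1.7225,0.6445)
cmd 2: set ℓ=2.3277 → (κ,φ,ℓ)=(1.0184,91.03°,2.3277) → tip=(-0.0303,1.6859,0.6843)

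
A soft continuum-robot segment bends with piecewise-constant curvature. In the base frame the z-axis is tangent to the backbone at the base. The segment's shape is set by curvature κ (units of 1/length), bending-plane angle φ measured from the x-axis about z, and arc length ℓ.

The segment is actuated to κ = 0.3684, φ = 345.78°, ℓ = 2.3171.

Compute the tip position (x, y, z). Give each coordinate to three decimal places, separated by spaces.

θ = κ·ℓ = 0.3684 × 2.3171 = 0.85362 rad
ρ = (1 − cos θ)/κ = (1 − 0.65726)/0.3684 = 0.93035
z = sin θ / κ = 0.75366/0.3684 = 2.04578
x = ρ cos φ = 0.93035 × cos(345.78°) = 0.90184
y = ρ sin φ = 0.93035 × sin(345.78°) = -0.22854

0.902 -0.229 2.046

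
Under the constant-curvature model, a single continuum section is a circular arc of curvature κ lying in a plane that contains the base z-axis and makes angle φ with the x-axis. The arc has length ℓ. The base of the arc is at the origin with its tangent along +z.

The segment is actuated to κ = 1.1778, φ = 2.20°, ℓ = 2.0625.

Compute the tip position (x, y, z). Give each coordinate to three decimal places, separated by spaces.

θ = κ·ℓ = 1.1778 × 2.0625 = 2.42921 rad
ρ = (1 − cos θ)/κ = (1 − -0.75681)/1.1778 = 1.49160
z = sin θ / κ = 0.65364/1.1778 = 0.55496
x = ρ cos φ = 1.49160 × cos(2.20°) = 1.49050
y = ρ sin φ = 1.49160 × sin(2.20°) = 0.05726

1.491 0.057 0.555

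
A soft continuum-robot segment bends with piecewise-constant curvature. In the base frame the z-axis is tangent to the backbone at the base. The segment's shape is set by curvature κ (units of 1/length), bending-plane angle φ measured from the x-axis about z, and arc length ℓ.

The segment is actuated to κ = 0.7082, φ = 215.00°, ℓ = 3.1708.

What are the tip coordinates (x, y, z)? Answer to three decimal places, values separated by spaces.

-1.879 -1.316 1.103

θ = κ·ℓ = 0.7082 × 3.1708 = 2.24556 rad
ρ = (1 − cos θ)/κ = (1 − -0.62471)/0.7082 = 2.29414
z = sin θ / κ = 0.78085/0.7082 = 1.10259
x = ρ cos φ = 2.29414 × cos(215.00°) = -1.87925
y = ρ sin φ = 2.29414 × sin(215.00°) = -1.31587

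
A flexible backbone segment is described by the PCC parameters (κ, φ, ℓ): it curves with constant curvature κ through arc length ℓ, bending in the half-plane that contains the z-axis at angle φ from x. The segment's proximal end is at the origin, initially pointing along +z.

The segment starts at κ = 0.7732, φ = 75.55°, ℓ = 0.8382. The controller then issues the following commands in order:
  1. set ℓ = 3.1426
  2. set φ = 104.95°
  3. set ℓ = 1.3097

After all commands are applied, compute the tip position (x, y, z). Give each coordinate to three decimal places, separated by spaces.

initial: κ=0.7732, φ=75.55°, ℓ=0.8382
cmd 1: set ℓ=3.1426 → (κ,φ,ℓ)=(0.7732,75.55°,3.1426) → tip=(0.5671,2.2008,0.8447)
cmd 2: set φ=104.95° → (κ,φ,ℓ)=(0.7732,104.95°,3.1426) → tip=(-0.5863,2.1957,0.8447)
cmd 3: set ℓ=1.3097 → (κ,φ,ℓ)=(0.7732,104.95°,1.3097) → tip=(-0.1569,0.5878,1.0971)

-0.157 0.588 1.097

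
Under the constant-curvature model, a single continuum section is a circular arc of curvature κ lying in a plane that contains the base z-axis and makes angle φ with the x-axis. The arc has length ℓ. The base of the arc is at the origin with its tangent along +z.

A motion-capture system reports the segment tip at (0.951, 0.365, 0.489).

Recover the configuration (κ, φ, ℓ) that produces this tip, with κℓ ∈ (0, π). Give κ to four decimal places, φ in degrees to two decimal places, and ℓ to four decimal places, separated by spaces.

1.5957 21.00 1.4078

ρ = √(x²+y²) = √(0.951² + 0.365²) = 1.01864
φ = atan2(y, x) mod 360° = atan2(0.365, 0.951) = 20.9971°
|p|² = ρ² + z² = 1.01864² + 0.489² = 1.27675
κ = 2ρ / |p|² = 2×1.01864 / 1.27675 = 1.59568
θ = 2·atan2(ρ, z) = 2·atan2(1.01864, 0.489) = 2.24647 rad
ℓ = θ/κ = 2.24647/1.59568 = 1.40784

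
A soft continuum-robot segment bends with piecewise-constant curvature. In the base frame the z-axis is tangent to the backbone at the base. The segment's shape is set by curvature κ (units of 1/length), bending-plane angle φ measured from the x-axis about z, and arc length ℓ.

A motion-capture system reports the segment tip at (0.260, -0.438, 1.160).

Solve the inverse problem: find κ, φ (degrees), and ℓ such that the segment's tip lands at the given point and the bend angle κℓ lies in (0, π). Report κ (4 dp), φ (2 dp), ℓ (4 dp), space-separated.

ρ = √(x²+y²) = √(0.260² + -0.438²) = 0.50936
φ = atan2(y, x) mod 360° = atan2(-0.438, 0.260) = 300.6937°
|p|² = ρ² + z² = 0.50936² + 1.160² = 1.60504
κ = 2ρ / |p|² = 2×0.50936 / 1.60504 = 0.63469
θ = 2·atan2(ρ, z) = 2·atan2(0.50936, 1.160) = 0.82751 rad
ℓ = θ/κ = 0.82751/0.63469 = 1.30379

0.6347 300.69 1.3038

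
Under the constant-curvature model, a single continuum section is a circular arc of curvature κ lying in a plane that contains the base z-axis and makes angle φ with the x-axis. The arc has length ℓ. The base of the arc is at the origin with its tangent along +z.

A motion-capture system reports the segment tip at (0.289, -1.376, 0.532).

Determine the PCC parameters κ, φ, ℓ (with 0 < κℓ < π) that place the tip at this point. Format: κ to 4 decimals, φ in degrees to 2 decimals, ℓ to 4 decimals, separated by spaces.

1.2443 281.86 1.9434

ρ = √(x²+y²) = √(0.289² + -1.376²) = 1.40602
φ = atan2(y, x) mod 360° = atan2(-1.376, 0.289) = 281.8614°
|p|² = ρ² + z² = 1.40602² + 0.532² = 2.25992
κ = 2ρ / |p|² = 2×1.40602 / 2.25992 = 1.24431
θ = 2·atan2(ρ, z) = 2·atan2(1.40602, 0.532) = 2.41814 rad
ℓ = θ/κ = 2.41814/1.24431 = 1.94336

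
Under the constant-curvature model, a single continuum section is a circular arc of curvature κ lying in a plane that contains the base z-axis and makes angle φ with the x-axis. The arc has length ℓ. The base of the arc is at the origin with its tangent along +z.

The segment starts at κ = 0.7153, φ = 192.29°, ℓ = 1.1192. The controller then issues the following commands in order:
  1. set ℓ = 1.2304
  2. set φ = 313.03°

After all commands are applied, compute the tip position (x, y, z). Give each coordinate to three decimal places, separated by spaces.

0.346 -0.371 1.078

initial: κ=0.7153, φ=192.29°, ℓ=1.1192
cmd 1: set ℓ=1.2304 → (κ,φ,ℓ)=(0.7153,192.29°,1.2304) → tip=(-0.4958,-0.1080,1.0776)
cmd 2: set φ=313.03° → (κ,φ,ℓ)=(0.7153,313.03°,1.2304) → tip=(0.3462,-0.3709,1.0776)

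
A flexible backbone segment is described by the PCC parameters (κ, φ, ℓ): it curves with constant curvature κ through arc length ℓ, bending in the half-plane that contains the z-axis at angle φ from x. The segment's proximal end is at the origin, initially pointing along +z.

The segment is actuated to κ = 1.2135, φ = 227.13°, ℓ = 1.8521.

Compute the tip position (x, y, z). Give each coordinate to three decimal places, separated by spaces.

θ = κ·ℓ = 1.2135 × 1.8521 = 2.24752 rad
ρ = (1 − cos θ)/κ = (1 − -0.62624)/1.2135 = 1.34013
z = sin θ / κ = 0.77963/1.2135 = 0.64246
x = ρ cos φ = 1.34013 × cos(227.13°) = -0.91174
y = ρ sin φ = 1.34013 × sin(227.13°) = -0.98218

-0.912 -0.982 0.642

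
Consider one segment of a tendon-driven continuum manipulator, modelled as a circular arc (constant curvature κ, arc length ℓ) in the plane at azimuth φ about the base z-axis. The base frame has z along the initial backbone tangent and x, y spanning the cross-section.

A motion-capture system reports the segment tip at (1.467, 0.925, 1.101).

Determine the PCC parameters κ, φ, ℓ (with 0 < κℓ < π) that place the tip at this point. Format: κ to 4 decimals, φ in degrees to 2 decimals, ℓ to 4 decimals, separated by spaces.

ρ = √(x²+y²) = √(1.467² + 0.925²) = 1.73428
φ = atan2(y, x) mod 360° = atan2(0.925, 1.467) = 32.2330°
|p|² = ρ² + z² = 1.73428² + 1.101² = 4.21992
κ = 2ρ / |p|² = 2×1.73428 / 4.21992 = 0.82195
θ = 2·atan2(ρ, z) = 2·atan2(1.73428, 1.101) = 2.01029 rad
ℓ = θ/κ = 2.01029/0.82195 = 2.44577

0.8219 32.23 2.4458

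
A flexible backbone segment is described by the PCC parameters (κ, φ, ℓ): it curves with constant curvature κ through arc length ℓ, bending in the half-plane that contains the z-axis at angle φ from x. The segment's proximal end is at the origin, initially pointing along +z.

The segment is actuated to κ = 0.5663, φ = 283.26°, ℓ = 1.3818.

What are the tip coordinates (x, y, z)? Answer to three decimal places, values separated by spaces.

θ = κ·ℓ = 0.5663 × 1.3818 = 0.78251 rad
ρ = (1 − cos θ)/κ = (1 − 0.70914)/0.5663 = 0.51361
z = sin θ / κ = 0.70506/0.5663 = 1.24504
x = ρ cos φ = 0.51361 × cos(283.26°) = 0.11781
y = ρ sin φ = 0.51361 × sin(283.26°) = -0.49991

0.118 -0.500 1.245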